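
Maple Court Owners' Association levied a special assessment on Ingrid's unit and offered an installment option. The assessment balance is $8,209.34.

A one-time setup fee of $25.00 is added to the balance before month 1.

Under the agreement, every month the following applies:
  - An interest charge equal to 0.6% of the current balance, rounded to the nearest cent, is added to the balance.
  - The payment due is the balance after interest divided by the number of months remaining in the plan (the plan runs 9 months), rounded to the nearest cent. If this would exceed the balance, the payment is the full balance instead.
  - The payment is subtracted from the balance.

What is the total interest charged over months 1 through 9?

Month 1: $8,234.34 +$49.41 interest = $8,283.75; pay $920.42 → $7,363.33
Month 2: $7,363.33 +$44.18 interest = $7,407.51; pay $925.94 → $6,481.57
Month 3: $6,481.57 +$38.89 interest = $6,520.46; pay $931.49 → $5,588.97
Month 4: $5,588.97 +$33.53 interest = $5,622.50; pay $937.08 → $4,685.42
Month 5: $4,685.42 +$28.11 interest = $4,713.53; pay $942.71 → $3,770.82
Month 6: $3,770.82 +$22.62 interest = $3,793.44; pay $948.36 → $2,845.08
Month 7: $2,845.08 +$17.07 interest = $2,862.15; pay $954.05 → $1,908.10
Month 8: $1,908.10 +$11.45 interest = $1,919.55; pay $959.78 → $959.77
Month 9: $959.77 +$5.76 interest = $965.53; pay $965.53 → $0.00
Total interest: $49.41 + $44.18 + $38.89 + $33.53 + $28.11 + $22.62 + $17.07 + $11.45 + $5.76 = $251.02

$251.02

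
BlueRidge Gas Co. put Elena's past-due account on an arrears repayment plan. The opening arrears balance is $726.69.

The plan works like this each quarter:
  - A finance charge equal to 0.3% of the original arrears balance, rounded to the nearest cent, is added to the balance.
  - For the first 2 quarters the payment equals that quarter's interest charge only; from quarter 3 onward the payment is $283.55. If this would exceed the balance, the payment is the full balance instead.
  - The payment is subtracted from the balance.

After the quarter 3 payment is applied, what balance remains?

# | Opening | Interest | Payment | End bal
1 | $726.69 | $2.18 | $2.18 | $726.69
2 | $726.69 | $2.18 | $2.18 | $726.69
3 | $726.69 | $2.18 | $283.55 | $445.32

$445.32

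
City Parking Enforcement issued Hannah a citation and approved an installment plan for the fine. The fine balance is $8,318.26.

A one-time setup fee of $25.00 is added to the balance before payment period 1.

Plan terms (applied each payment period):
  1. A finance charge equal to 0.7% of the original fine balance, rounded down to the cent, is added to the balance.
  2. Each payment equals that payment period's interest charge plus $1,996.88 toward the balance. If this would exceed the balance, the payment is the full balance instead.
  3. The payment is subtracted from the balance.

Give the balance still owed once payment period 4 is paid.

$355.74

# | Opening | Interest | Payment | End bal
1 | $8,343.26 | $58.22 | $2,055.10 | $6,346.38
2 | $6,346.38 | $58.22 | $2,055.10 | $4,349.50
3 | $4,349.50 | $58.22 | $2,055.10 | $2,352.62
4 | $2,352.62 | $58.22 | $2,055.10 | $355.74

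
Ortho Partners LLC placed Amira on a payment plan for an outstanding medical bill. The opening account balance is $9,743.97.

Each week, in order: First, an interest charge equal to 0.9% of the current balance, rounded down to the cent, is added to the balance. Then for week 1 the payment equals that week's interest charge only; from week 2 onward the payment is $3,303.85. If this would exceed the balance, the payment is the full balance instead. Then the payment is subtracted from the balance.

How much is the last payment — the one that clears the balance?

$8.47

Week 1: opening $9,743.97; interest $87.69 → $9,831.66; payment $87.69; balance $9,743.97
Week 2: opening $9,743.97; interest $87.69 → $9,831.66; payment $3,303.85; balance $6,527.81
Week 3: opening $6,527.81; interest $58.75 → $6,586.56; payment $3,303.85; balance $3,282.71
Week 4: opening $3,282.71; interest $29.54 → $3,312.25; payment $3,303.85; balance $8.40
Week 5: opening $8.40; interest $0.07 → $8.47; payment $8.47; balance $0.00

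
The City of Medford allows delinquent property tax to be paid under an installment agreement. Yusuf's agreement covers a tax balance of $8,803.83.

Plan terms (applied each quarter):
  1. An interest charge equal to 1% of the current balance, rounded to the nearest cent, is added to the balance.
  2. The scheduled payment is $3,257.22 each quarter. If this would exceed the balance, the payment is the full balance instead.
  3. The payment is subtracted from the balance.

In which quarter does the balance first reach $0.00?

Quarter 1: $8,803.83 +$88.04 interest = $8,891.87; pay $3,257.22 → $5,634.65
Quarter 2: $5,634.65 +$56.35 interest = $5,691.00; pay $3,257.22 → $2,433.78
Quarter 3: $2,433.78 +$24.34 interest = $2,458.12; pay $2,458.12 → $0.00
Balance reaches $0.00 in quarter 3.

3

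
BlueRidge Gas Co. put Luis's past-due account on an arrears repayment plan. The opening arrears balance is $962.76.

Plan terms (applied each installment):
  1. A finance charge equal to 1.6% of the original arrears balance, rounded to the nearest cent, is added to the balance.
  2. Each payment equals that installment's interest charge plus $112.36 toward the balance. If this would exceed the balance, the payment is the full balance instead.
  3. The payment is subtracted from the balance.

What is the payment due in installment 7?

Installment 1: opening $962.76; interest $15.40 → $978.16; payment $127.76; balance $850.40
Installment 2: opening $850.40; interest $15.40 → $865.80; payment $127.76; balance $738.04
Installment 3: opening $738.04; interest $15.40 → $753.44; payment $127.76; balance $625.68
Installment 4: opening $625.68; interest $15.40 → $641.08; payment $127.76; balance $513.32
Installment 5: opening $513.32; interest $15.40 → $528.72; payment $127.76; balance $400.96
Installment 6: opening $400.96; interest $15.40 → $416.36; payment $127.76; balance $288.60
Installment 7: opening $288.60; interest $15.40 → $304.00; payment $127.76; balance $176.24

$127.76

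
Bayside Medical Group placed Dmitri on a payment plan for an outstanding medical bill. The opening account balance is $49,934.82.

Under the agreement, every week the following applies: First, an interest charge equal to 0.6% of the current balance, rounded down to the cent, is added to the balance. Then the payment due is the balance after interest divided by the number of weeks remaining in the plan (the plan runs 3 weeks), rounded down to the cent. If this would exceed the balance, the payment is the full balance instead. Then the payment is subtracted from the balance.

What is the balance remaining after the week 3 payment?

$0.00

Week 1: $49,934.82 +$299.60 interest = $50,234.42; pay $16,744.80 → $33,489.62
Week 2: $33,489.62 +$200.93 interest = $33,690.55; pay $16,845.27 → $16,845.28
Week 3: $16,845.28 +$101.07 interest = $16,946.35; pay $16,946.35 → $0.00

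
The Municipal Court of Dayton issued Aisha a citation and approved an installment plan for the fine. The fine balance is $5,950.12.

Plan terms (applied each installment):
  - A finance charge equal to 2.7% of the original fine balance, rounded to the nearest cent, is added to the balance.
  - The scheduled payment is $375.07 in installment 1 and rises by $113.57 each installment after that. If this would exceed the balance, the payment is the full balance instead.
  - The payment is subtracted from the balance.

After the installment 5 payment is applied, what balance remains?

$3,742.32

# | Opening | Interest | Payment | End bal
1 | $5,950.12 | $160.65 | $375.07 | $5,735.70
2 | $5,735.70 | $160.65 | $488.64 | $5,407.71
3 | $5,407.71 | $160.65 | $602.21 | $4,966.15
4 | $4,966.15 | $160.65 | $715.78 | $4,411.02
5 | $4,411.02 | $160.65 | $829.35 | $3,742.32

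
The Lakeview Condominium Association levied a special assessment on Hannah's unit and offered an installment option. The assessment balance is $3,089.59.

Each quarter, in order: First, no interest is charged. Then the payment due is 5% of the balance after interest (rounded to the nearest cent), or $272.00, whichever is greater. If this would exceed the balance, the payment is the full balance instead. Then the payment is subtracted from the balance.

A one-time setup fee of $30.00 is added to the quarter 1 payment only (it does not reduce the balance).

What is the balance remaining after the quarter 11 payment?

$97.59

Quarter 1: opening $3,089.59; payment $272.00 (+ $30.00 fee); balance $2,817.59
Quarter 2: opening $2,817.59; payment $272.00; balance $2,545.59
Quarter 3: opening $2,545.59; payment $272.00; balance $2,273.59
Quarter 4: opening $2,273.59; payment $272.00; balance $2,001.59
Quarter 5: opening $2,001.59; payment $272.00; balance $1,729.59
Quarter 6: opening $1,729.59; payment $272.00; balance $1,457.59
Quarter 7: opening $1,457.59; payment $272.00; balance $1,185.59
Quarter 8: opening $1,185.59; payment $272.00; balance $913.59
Quarter 9: opening $913.59; payment $272.00; balance $641.59
Quarter 10: opening $641.59; payment $272.00; balance $369.59
Quarter 11: opening $369.59; payment $272.00; balance $97.59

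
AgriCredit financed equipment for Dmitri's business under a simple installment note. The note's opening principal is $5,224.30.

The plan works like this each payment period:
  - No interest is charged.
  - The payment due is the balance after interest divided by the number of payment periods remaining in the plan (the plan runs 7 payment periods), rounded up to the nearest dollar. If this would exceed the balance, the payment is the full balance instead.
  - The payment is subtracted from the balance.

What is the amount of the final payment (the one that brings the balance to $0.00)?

$745.30

Payment period 1: $5,224.30 − $747.00 → $4,477.30
Payment period 2: $4,477.30 − $747.00 → $3,730.30
Payment period 3: $3,730.30 − $747.00 → $2,983.30
Payment period 4: $2,983.30 − $746.00 → $2,237.30
Payment period 5: $2,237.30 − $746.00 → $1,491.30
Payment period 6: $1,491.30 − $746.00 → $745.30
Payment period 7: $745.30 − $745.30 → $0.00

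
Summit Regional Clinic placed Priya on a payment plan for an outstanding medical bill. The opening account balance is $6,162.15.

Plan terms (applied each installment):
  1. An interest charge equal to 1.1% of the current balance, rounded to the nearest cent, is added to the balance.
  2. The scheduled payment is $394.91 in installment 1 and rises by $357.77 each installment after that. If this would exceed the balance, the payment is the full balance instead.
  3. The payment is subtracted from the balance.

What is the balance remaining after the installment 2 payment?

$5,146.53

# | Opening | Interest | Payment | End bal
1 | $6,162.15 | $67.78 | $394.91 | $5,835.02
2 | $5,835.02 | $64.19 | $752.68 | $5,146.53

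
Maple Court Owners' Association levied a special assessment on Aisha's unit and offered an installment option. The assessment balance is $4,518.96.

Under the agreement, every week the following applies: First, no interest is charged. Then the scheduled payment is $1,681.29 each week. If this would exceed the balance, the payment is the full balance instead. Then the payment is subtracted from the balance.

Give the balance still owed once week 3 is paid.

Week 1: opening $4,518.96; payment $1,681.29; balance $2,837.67
Week 2: opening $2,837.67; payment $1,681.29; balance $1,156.38
Week 3: opening $1,156.38; payment $1,156.38; balance $0.00

$0.00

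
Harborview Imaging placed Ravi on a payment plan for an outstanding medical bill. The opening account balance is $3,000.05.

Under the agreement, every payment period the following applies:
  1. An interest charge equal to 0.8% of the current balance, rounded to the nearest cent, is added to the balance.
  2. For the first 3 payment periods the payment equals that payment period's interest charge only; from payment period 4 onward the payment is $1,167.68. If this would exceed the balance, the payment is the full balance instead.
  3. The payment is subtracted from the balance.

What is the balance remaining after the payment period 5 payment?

$703.54

Payment period 1: opening $3,000.05; interest $24.00 → $3,024.05; payment $24.00; balance $3,000.05
Payment period 2: opening $3,000.05; interest $24.00 → $3,024.05; payment $24.00; balance $3,000.05
Payment period 3: opening $3,000.05; interest $24.00 → $3,024.05; payment $24.00; balance $3,000.05
Payment period 4: opening $3,000.05; interest $24.00 → $3,024.05; payment $1,167.68; balance $1,856.37
Payment period 5: opening $1,856.37; interest $14.85 → $1,871.22; payment $1,167.68; balance $703.54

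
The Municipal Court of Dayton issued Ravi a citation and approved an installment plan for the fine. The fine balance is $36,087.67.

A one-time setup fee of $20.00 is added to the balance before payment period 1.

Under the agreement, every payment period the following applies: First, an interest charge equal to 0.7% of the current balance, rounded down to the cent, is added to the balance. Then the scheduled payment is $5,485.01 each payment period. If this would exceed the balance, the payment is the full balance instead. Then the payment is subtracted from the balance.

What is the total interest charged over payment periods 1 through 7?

$991.06

# | Opening | Interest | Payment | End bal
1 | $36,107.67 | $252.75 | $5,485.01 | $30,875.41
2 | $30,875.41 | $216.12 | $5,485.01 | $25,606.52
3 | $25,606.52 | $179.24 | $5,485.01 | $20,300.75
4 | $20,300.75 | $142.10 | $5,485.01 | $14,957.84
5 | $14,957.84 | $104.70 | $5,485.01 | $9,577.53
6 | $9,577.53 | $67.04 | $5,485.01 | $4,159.56
7 | $4,159.56 | $29.11 | $4,188.67 | $0.00
Total interest: $252.75 + $216.12 + $179.24 + $142.10 + $104.70 + $67.04 + $29.11 = $991.06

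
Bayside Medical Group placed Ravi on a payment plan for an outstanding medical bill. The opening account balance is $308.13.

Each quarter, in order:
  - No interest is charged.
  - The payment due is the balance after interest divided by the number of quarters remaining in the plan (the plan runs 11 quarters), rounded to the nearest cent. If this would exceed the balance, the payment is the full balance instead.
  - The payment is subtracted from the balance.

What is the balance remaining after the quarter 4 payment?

Quarter 1: $308.13 − $28.01 → $280.12
Quarter 2: $280.12 − $28.01 → $252.11
Quarter 3: $252.11 − $28.01 → $224.10
Quarter 4: $224.10 − $28.01 → $196.09

$196.09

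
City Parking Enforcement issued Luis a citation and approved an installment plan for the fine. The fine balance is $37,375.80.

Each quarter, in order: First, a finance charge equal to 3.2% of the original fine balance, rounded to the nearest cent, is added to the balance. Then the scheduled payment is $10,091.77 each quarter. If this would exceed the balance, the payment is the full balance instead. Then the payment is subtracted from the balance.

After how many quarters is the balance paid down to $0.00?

5

Quarter 1: $37,375.80 +$1,196.03 interest = $38,571.83; pay $10,091.77 → $28,480.06
Quarter 2: $28,480.06 +$1,196.03 interest = $29,676.09; pay $10,091.77 → $19,584.32
Quarter 3: $19,584.32 +$1,196.03 interest = $20,780.35; pay $10,091.77 → $10,688.58
Quarter 4: $10,688.58 +$1,196.03 interest = $11,884.61; pay $10,091.77 → $1,792.84
Quarter 5: $1,792.84 +$1,196.03 interest = $2,988.87; pay $2,988.87 → $0.00
Balance reaches $0.00 in quarter 5.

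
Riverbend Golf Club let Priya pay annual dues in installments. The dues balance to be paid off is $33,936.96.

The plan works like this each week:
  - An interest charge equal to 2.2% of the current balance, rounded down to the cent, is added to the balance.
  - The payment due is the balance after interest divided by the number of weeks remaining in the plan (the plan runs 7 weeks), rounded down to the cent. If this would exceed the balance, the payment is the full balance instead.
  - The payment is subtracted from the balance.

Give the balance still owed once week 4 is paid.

# | Opening | Interest | Payment | End bal
1 | $33,936.96 | $746.61 | $4,954.79 | $29,728.78
2 | $29,728.78 | $654.03 | $5,063.80 | $25,319.01
3 | $25,319.01 | $557.01 | $5,175.20 | $20,700.82
4 | $20,700.82 | $455.41 | $5,289.05 | $15,867.18

$15,867.18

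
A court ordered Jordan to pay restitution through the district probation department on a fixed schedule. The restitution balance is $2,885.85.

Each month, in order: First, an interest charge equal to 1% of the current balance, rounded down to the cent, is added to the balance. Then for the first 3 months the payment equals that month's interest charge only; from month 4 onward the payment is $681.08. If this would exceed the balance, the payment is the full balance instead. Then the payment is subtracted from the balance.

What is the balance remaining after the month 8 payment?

$0.00

# | Opening | Interest | Payment | End bal
1 | $2,885.85 | $28.85 | $28.85 | $2,885.85
2 | $2,885.85 | $28.85 | $28.85 | $2,885.85
3 | $2,885.85 | $28.85 | $28.85 | $2,885.85
4 | $2,885.85 | $28.85 | $681.08 | $2,233.62
5 | $2,233.62 | $22.33 | $681.08 | $1,574.87
6 | $1,574.87 | $15.74 | $681.08 | $909.53
7 | $909.53 | $9.09 | $681.08 | $237.54
8 | $237.54 | $2.37 | $239.91 | $0.00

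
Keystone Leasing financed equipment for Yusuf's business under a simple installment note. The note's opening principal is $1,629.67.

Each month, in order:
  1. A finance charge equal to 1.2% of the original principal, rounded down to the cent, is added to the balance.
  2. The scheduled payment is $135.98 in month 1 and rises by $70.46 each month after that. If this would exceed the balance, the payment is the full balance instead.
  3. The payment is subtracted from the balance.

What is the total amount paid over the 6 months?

Month 1: opening $1,629.67; interest $19.55 → $1,649.22; payment $135.98; balance $1,513.24
Month 2: opening $1,513.24; interest $19.55 → $1,532.79; payment $206.44; balance $1,326.35
Month 3: opening $1,326.35; interest $19.55 → $1,345.90; payment $276.90; balance $1,069.00
Month 4: opening $1,069.00; interest $19.55 → $1,088.55; payment $347.36; balance $741.19
Month 5: opening $741.19; interest $19.55 → $760.74; payment $417.82; balance $342.92
Month 6: opening $342.92; interest $19.55 → $362.47; payment $362.47; balance $0.00
Total paid: $1,746.97

$1,746.97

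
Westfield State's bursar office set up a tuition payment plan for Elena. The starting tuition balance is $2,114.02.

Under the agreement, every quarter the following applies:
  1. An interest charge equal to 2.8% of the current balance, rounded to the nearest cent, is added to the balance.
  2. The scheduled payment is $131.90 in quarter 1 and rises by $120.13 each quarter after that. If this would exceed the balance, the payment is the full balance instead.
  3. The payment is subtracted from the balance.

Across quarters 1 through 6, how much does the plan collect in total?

$2,368.78

Quarter 1: $2,114.02 +$59.19 interest = $2,173.21; pay $131.90 → $2,041.31
Quarter 2: $2,041.31 +$57.16 interest = $2,098.47; pay $252.03 → $1,846.44
Quarter 3: $1,846.44 +$51.70 interest = $1,898.14; pay $372.16 → $1,525.98
Quarter 4: $1,525.98 +$42.73 interest = $1,568.71; pay $492.29 → $1,076.42
Quarter 5: $1,076.42 +$30.14 interest = $1,106.56; pay $612.42 → $494.14
Quarter 6: $494.14 +$13.84 interest = $507.98; pay $507.98 → $0.00
Total paid: $2,368.78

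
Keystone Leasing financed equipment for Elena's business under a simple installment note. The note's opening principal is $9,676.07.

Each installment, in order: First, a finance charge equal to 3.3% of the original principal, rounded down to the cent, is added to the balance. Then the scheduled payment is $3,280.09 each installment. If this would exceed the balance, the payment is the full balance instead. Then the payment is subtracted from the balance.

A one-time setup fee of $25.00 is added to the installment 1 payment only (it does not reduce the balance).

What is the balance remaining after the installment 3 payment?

Installment 1: opening $9,676.07; interest $319.31 → $9,995.38; payment $3,280.09 (+ $25.00 fee); balance $6,715.29
Installment 2: opening $6,715.29; interest $319.31 → $7,034.60; payment $3,280.09; balance $3,754.51
Installment 3: opening $3,754.51; interest $319.31 → $4,073.82; payment $3,280.09; balance $793.73

$793.73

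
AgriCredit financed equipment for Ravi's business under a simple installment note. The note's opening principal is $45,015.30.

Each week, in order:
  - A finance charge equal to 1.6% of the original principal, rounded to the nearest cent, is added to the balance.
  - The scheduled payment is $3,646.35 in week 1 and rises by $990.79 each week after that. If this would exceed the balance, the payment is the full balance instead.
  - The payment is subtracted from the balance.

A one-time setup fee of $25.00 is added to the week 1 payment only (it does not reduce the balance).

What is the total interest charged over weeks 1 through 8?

Week 1: opening $45,015.30; interest $720.24 → $45,735.54; payment $3,646.35 (+ $25.00 fee); balance $42,089.19
Week 2: opening $42,089.19; interest $720.24 → $42,809.43; payment $4,637.14; balance $38,172.29
Week 3: opening $38,172.29; interest $720.24 → $38,892.53; payment $5,627.93; balance $33,264.60
Week 4: opening $33,264.60; interest $720.24 → $33,984.84; payment $6,618.72; balance $27,366.12
Week 5: opening $27,366.12; interest $720.24 → $28,086.36; payment $7,609.51; balance $20,476.85
Week 6: opening $20,476.85; interest $720.24 → $21,197.09; payment $8,600.30; balance $12,596.79
Week 7: opening $12,596.79; interest $720.24 → $13,317.03; payment $9,591.09; balance $3,725.94
Week 8: opening $3,725.94; interest $720.24 → $4,446.18; payment $4,446.18; balance $0.00
Total interest: $720.24 + $720.24 + $720.24 + $720.24 + $720.24 + $720.24 + $720.24 + $720.24 = $5,761.92

$5,761.92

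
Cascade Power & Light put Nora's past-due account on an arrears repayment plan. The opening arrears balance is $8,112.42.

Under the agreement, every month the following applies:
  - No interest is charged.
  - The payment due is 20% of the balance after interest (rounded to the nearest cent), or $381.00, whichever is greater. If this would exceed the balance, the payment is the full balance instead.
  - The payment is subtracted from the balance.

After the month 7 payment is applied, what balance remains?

$1,701.30

# | Opening | Payment | End bal
1 | $8,112.42 | $1,622.48 | $6,489.94
2 | $6,489.94 | $1,297.99 | $5,191.95
3 | $5,191.95 | $1,038.39 | $4,153.56
4 | $4,153.56 | $830.71 | $3,322.85
5 | $3,322.85 | $664.57 | $2,658.28
6 | $2,658.28 | $531.66 | $2,126.62
7 | $2,126.62 | $425.32 | $1,701.30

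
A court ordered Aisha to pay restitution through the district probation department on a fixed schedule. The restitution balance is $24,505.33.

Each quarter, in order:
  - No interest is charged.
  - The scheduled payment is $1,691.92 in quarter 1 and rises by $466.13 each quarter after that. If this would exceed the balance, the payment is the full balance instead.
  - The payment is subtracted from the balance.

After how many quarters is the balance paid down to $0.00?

8

Quarter 1: opening $24,505.33; payment $1,691.92; balance $22,813.41
Quarter 2: opening $22,813.41; payment $2,158.05; balance $20,655.36
Quarter 3: opening $20,655.36; payment $2,624.18; balance $18,031.18
Quarter 4: opening $18,031.18; payment $3,090.31; balance $14,940.87
Quarter 5: opening $14,940.87; payment $3,556.44; balance $11,384.43
Quarter 6: opening $11,384.43; payment $4,022.57; balance $7,361.86
Quarter 7: opening $7,361.86; payment $4,488.70; balance $2,873.16
Quarter 8: opening $2,873.16; payment $2,873.16; balance $0.00
Balance reaches $0.00 in quarter 8.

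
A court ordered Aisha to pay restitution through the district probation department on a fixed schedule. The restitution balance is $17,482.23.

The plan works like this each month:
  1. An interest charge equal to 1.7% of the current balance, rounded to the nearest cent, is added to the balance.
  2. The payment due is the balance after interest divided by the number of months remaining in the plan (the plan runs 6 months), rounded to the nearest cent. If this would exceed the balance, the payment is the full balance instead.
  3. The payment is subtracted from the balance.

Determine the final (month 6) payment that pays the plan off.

$3,223.83

# | Opening | Interest | Payment | End bal
1 | $17,482.23 | $297.20 | $2,963.24 | $14,816.19
2 | $14,816.19 | $251.88 | $3,013.61 | $12,054.46
3 | $12,054.46 | $204.93 | $3,064.85 | $9,194.54
4 | $9,194.54 | $156.31 | $3,116.95 | $6,233.90
5 | $6,233.90 | $105.98 | $3,169.94 | $3,169.94
6 | $3,169.94 | $53.89 | $3,223.83 | $0.00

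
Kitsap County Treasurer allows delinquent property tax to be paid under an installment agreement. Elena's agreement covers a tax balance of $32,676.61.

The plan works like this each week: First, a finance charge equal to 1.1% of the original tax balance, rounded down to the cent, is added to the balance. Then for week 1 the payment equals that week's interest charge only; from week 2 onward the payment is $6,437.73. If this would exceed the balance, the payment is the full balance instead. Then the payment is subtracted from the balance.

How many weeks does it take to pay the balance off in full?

Week 1: $32,676.61 +$359.44 interest = $33,036.05; pay $359.44 → $32,676.61
Week 2: $32,676.61 +$359.44 interest = $33,036.05; pay $6,437.73 → $26,598.32
Week 3: $26,598.32 +$359.44 interest = $26,957.76; pay $6,437.73 → $20,520.03
Week 4: $20,520.03 +$359.44 interest = $20,879.47; pay $6,437.73 → $14,441.74
Week 5: $14,441.74 +$359.44 interest = $14,801.18; pay $6,437.73 → $8,363.45
Week 6: $8,363.45 +$359.44 interest = $8,722.89; pay $6,437.73 → $2,285.16
Week 7: $2,285.16 +$359.44 interest = $2,644.60; pay $2,644.60 → $0.00
Balance reaches $0.00 in week 7.

7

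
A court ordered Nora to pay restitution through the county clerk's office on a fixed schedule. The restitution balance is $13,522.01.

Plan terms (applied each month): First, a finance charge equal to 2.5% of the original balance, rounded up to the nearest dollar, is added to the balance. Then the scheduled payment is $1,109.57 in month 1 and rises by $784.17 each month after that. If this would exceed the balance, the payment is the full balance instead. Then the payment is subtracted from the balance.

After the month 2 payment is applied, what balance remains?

Month 1: opening $13,522.01; interest $339.00 → $13,861.01; payment $1,109.57; balance $12,751.44
Month 2: opening $12,751.44; interest $339.00 → $13,090.44; payment $1,893.74; balance $11,196.70

$11,196.70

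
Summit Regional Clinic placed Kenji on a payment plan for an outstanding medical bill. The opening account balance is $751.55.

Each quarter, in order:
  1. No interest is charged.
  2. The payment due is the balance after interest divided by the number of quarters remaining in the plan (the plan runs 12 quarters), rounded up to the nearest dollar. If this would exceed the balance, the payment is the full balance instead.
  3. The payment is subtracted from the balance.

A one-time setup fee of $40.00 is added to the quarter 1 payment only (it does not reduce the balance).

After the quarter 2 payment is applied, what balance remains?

$625.55

Quarter 1: opening $751.55; payment $63.00 (+ $40.00 fee); balance $688.55
Quarter 2: opening $688.55; payment $63.00; balance $625.55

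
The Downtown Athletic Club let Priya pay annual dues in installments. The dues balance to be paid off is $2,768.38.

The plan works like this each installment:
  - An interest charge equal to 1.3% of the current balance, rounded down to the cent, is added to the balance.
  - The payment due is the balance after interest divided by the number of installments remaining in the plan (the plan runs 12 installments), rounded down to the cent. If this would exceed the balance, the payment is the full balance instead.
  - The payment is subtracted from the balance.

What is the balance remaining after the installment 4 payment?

Installment 1: opening $2,768.38; interest $35.98 → $2,804.36; payment $233.69; balance $2,570.67
Installment 2: opening $2,570.67; interest $33.41 → $2,604.08; payment $236.73; balance $2,367.35
Installment 3: opening $2,367.35; interest $30.77 → $2,398.12; payment $239.81; balance $2,158.31
Installment 4: opening $2,158.31; interest $28.05 → $2,186.36; payment $242.92; balance $1,943.44

$1,943.44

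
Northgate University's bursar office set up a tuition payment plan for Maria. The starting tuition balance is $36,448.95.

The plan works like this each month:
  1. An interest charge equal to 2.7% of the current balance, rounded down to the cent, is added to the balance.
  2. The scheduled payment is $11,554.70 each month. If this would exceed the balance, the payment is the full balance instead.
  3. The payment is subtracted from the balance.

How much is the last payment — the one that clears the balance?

$3,977.85

Month 1: $36,448.95 +$984.12 interest = $37,433.07; pay $11,554.70 → $25,878.37
Month 2: $25,878.37 +$698.71 interest = $26,577.08; pay $11,554.70 → $15,022.38
Month 3: $15,022.38 +$405.60 interest = $15,427.98; pay $11,554.70 → $3,873.28
Month 4: $3,873.28 +$104.57 interest = $3,977.85; pay $3,977.85 → $0.00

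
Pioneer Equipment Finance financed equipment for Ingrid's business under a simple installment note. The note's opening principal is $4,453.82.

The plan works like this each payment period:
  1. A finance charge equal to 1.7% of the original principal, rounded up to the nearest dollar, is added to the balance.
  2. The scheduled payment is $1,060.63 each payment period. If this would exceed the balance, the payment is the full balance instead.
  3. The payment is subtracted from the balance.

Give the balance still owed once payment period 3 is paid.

Payment period 1: opening $4,453.82; interest $76.00 → $4,529.82; payment $1,060.63; balance $3,469.19
Payment period 2: opening $3,469.19; interest $76.00 → $3,545.19; payment $1,060.63; balance $2,484.56
Payment period 3: opening $2,484.56; interest $76.00 → $2,560.56; payment $1,060.63; balance $1,499.93

$1,499.93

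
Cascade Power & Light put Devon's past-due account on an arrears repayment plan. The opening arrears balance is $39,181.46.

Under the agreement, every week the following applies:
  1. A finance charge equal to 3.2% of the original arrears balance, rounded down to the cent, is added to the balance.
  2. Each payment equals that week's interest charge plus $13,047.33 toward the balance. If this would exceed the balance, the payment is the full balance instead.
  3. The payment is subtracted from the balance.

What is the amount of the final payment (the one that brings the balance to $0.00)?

# | Opening | Interest | Payment | End bal
1 | $39,181.46 | $1,253.80 | $14,301.13 | $26,134.13
2 | $26,134.13 | $1,253.80 | $14,301.13 | $13,086.80
3 | $13,086.80 | $1,253.80 | $14,301.13 | $39.47
4 | $39.47 | $1,253.80 | $1,293.27 | $0.00

$1,293.27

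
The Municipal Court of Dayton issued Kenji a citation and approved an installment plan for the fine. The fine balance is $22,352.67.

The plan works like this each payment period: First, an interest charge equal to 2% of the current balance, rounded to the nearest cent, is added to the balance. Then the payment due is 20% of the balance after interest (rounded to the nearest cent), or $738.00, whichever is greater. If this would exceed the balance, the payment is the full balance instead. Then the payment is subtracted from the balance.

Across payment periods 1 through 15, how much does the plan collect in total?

Payment period 1: $22,352.67 +$447.05 interest = $22,799.72; pay $4,559.94 → $18,239.78
Payment period 2: $18,239.78 +$364.80 interest = $18,604.58; pay $3,720.92 → $14,883.66
Payment period 3: $14,883.66 +$297.67 interest = $15,181.33; pay $3,036.27 → $12,145.06
Payment period 4: $12,145.06 +$242.90 interest = $12,387.96; pay $2,477.59 → $9,910.37
Payment period 5: $9,910.37 +$198.21 interest = $10,108.58; pay $2,021.72 → $8,086.86
Payment period 6: $8,086.86 +$161.74 interest = $8,248.60; pay $1,649.72 → $6,598.88
Payment period 7: $6,598.88 +$131.98 interest = $6,730.86; pay $1,346.17 → $5,384.69
Payment period 8: $5,384.69 +$107.69 interest = $5,492.38; pay $1,098.48 → $4,393.90
Payment period 9: $4,393.90 +$87.88 interest = $4,481.78; pay $896.36 → $3,585.42
Payment period 10: $3,585.42 +$71.71 interest = $3,657.13; pay $738.00 → $2,919.13
Payment period 11: $2,919.13 +$58.38 interest = $2,977.51; pay $738.00 → $2,239.51
Payment period 12: $2,239.51 +$44.79 interest = $2,284.30; pay $738.00 → $1,546.30
Payment period 13: $1,546.30 +$30.93 interest = $1,577.23; pay $738.00 → $839.23
Payment period 14: $839.23 +$16.78 interest = $856.01; pay $738.00 → $118.01
Payment period 15: $118.01 +$2.36 interest = $120.37; pay $120.37 → $0.00
Total paid: $24,617.54

$24,617.54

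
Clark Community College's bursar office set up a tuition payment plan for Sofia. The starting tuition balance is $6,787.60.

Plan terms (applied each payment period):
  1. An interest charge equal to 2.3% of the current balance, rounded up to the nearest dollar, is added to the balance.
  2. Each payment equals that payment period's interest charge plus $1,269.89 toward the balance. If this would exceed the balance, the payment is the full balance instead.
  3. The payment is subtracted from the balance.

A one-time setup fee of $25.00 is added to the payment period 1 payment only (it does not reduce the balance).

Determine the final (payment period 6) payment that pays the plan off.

$449.15

# | Opening | Interest | Payment | Fee | End bal
1 | $6,787.60 | $157.00 | $1,426.89 | $25.00 | $5,517.71
2 | $5,517.71 | $127.00 | $1,396.89 | — | $4,247.82
3 | $4,247.82 | $98.00 | $1,367.89 | — | $2,977.93
4 | $2,977.93 | $69.00 | $1,338.89 | — | $1,708.04
5 | $1,708.04 | $40.00 | $1,309.89 | — | $438.15
6 | $438.15 | $11.00 | $449.15 | — | $0.00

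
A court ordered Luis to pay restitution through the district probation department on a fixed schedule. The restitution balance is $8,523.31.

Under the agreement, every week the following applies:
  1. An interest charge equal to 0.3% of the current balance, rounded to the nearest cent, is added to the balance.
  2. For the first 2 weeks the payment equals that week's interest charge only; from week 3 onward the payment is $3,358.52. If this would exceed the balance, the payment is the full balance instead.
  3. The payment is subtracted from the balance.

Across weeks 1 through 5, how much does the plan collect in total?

$8,621.13

Week 1: opening $8,523.31; interest $25.57 → $8,548.88; payment $25.57; balance $8,523.31
Week 2: opening $8,523.31; interest $25.57 → $8,548.88; payment $25.57; balance $8,523.31
Week 3: opening $8,523.31; interest $25.57 → $8,548.88; payment $3,358.52; balance $5,190.36
Week 4: opening $5,190.36; interest $15.57 → $5,205.93; payment $3,358.52; balance $1,847.41
Week 5: opening $1,847.41; interest $5.54 → $1,852.95; payment $1,852.95; balance $0.00
Total paid: $8,621.13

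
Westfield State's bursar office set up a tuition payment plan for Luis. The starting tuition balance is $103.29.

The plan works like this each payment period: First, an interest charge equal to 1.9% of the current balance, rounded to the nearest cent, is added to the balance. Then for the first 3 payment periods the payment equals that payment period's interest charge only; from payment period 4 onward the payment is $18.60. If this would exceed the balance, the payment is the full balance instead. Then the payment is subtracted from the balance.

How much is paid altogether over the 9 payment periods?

$116.08

# | Opening | Interest | Payment | End bal
1 | $103.29 | $1.96 | $1.96 | $103.29
2 | $103.29 | $1.96 | $1.96 | $103.29
3 | $103.29 | $1.96 | $1.96 | $103.29
4 | $103.29 | $1.96 | $18.60 | $86.65
5 | $86.65 | $1.65 | $18.60 | $69.70
6 | $69.70 | $1.32 | $18.60 | $52.42
7 | $52.42 | $1.00 | $18.60 | $34.82
8 | $34.82 | $0.66 | $18.60 | $16.88
9 | $16.88 | $0.32 | $17.20 | $0.00
Total paid: $116.08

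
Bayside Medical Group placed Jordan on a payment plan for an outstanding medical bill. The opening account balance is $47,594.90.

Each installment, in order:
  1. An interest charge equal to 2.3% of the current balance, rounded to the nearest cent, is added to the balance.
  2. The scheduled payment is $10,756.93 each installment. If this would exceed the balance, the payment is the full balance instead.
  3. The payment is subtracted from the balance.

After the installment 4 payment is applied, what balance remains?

$7,591.96

# | Opening | Interest | Payment | End bal
1 | $47,594.90 | $1,094.68 | $10,756.93 | $37,932.65
2 | $37,932.65 | $872.45 | $10,756.93 | $28,048.17
3 | $28,048.17 | $645.11 | $10,756.93 | $17,936.35
4 | $17,936.35 | $412.54 | $10,756.93 | $7,591.96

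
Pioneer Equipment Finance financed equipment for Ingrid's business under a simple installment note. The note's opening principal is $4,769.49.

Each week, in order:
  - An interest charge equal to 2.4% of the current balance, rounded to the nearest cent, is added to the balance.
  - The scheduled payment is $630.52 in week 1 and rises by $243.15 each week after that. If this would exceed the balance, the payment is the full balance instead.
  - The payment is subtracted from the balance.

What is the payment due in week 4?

Week 1: $4,769.49 +$114.47 interest = $4,883.96; pay $630.52 → $4,253.44
Week 2: $4,253.44 +$102.08 interest = $4,355.52; pay $873.67 → $3,481.85
Week 3: $3,481.85 +$83.56 interest = $3,565.41; pay $1,116.82 → $2,448.59
Week 4: $2,448.59 +$58.77 interest = $2,507.36; pay $1,359.97 → $1,147.39

$1,359.97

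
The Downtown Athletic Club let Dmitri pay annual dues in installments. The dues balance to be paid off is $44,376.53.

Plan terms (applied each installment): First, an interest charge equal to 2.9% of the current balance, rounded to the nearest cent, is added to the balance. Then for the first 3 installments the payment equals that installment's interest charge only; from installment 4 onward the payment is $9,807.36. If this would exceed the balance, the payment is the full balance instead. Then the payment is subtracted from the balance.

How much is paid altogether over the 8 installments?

$52,128.27

# | Opening | Interest | Payment | End bal
1 | $44,376.53 | $1,286.92 | $1,286.92 | $44,376.53
2 | $44,376.53 | $1,286.92 | $1,286.92 | $44,376.53
3 | $44,376.53 | $1,286.92 | $1,286.92 | $44,376.53
4 | $44,376.53 | $1,286.92 | $9,807.36 | $35,856.09
5 | $35,856.09 | $1,039.83 | $9,807.36 | $27,088.56
6 | $27,088.56 | $785.57 | $9,807.36 | $18,066.77
7 | $18,066.77 | $523.94 | $9,807.36 | $8,783.35
8 | $8,783.35 | $254.72 | $9,038.07 | $0.00
Total paid: $52,128.27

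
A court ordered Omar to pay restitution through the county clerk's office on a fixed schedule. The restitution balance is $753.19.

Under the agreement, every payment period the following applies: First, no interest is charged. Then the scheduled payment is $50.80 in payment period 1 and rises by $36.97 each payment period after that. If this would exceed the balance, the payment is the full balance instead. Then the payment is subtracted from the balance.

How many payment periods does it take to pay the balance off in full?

Payment period 1: $753.19 − $50.80 → $702.39
Payment period 2: $702.39 − $87.77 → $614.62
Payment period 3: $614.62 − $124.74 → $489.88
Payment period 4: $489.88 − $161.71 → $328.17
Payment period 5: $328.17 − $198.68 → $129.49
Payment period 6: $129.49 − $129.49 → $0.00
Balance reaches $0.00 in payment period 6.

6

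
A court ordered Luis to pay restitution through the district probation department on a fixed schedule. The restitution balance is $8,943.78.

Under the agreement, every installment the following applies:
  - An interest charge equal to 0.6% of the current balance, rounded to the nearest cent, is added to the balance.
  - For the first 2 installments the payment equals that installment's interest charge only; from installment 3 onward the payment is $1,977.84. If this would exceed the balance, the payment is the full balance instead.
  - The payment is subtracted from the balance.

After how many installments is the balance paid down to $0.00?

7

Installment 1: $8,943.78 +$53.66 interest = $8,997.44; pay $53.66 → $8,943.78
Installment 2: $8,943.78 +$53.66 interest = $8,997.44; pay $53.66 → $8,943.78
Installment 3: $8,943.78 +$53.66 interest = $8,997.44; pay $1,977.84 → $7,019.60
Installment 4: $7,019.60 +$42.12 interest = $7,061.72; pay $1,977.84 → $5,083.88
Installment 5: $5,083.88 +$30.50 interest = $5,114.38; pay $1,977.84 → $3,136.54
Installment 6: $3,136.54 +$18.82 interest = $3,155.36; pay $1,977.84 → $1,177.52
Installment 7: $1,177.52 +$7.07 interest = $1,184.59; pay $1,184.59 → $0.00
Balance reaches $0.00 in installment 7.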